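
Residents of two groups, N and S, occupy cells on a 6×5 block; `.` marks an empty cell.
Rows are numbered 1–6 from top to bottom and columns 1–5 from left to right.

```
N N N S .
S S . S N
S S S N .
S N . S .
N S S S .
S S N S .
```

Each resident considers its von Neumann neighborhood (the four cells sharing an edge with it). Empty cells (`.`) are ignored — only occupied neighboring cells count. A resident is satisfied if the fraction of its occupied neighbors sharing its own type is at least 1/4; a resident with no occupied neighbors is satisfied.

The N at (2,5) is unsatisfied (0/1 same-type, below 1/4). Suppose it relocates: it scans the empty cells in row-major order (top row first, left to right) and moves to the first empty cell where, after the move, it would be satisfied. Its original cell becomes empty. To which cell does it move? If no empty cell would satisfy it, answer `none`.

(2,3)

Vacating (2,5). Empty cells in order:
  (1,5): 0/1 same-type → still unsatisfied.
  (2,3): 1/4 same-type → satisfied — stop here.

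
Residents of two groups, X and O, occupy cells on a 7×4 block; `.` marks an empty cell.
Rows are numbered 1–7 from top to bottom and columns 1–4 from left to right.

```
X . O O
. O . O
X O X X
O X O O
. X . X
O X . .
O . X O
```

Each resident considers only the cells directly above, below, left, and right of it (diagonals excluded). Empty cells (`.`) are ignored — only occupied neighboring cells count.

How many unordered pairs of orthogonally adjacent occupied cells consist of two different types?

12

Scan each occupied cell's neighbors to the right and below so each pair is counted once.
From row 1: 0 unlike of 2 pairs (running 0/2).
From row 2: 1 unlike of 2 pairs (running 1/4).
From row 3: 6 unlike of 7 pairs (running 7/11).
From row 4: 3 unlike of 5 pairs (running 10/16).
From row 5: 0 unlike of 1 pairs (running 10/17).
From row 6: 1 unlike of 2 pairs (running 11/19).
From row 7: 1 unlike of 1 pairs (running 12/20).
Total adjacent occupied pairs: 20; unlike-type pairs: 12.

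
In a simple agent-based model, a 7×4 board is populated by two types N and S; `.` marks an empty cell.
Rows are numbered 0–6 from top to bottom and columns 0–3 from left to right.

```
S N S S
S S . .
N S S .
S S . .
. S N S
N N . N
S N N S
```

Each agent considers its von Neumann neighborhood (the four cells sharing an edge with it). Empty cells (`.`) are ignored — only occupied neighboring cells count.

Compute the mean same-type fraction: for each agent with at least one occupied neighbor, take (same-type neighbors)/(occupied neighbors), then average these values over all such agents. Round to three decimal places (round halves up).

0.440

(0,0)S 1/2
(0,1)N 0/3
(0,2)S 1/2
(0,3)S 1/1
(1,0)S 2/3
(1,1)S 2/3
(2,0)N 0/3
(2,1)S 3/4
(2,2)S 1/1
(3,0)S 1/2
(3,1)S 3/3
(4,1)S 1/3
(4,2)N 0/2
(4,3)S 0/2
(5,0)N 1/2
(5,1)N 2/3
(5,3)N 0/2
(6,0)S 0/2
(6,1)N 2/3
(6,2)N 1/2
(6,3)S 0/2
Sum over 21 agents: 1/2 + 0/3 + 1/2 + 1/1 + 2/3 + 2/3 + 0/3 + 3/4 + 1/1 + 1/2 + 3/3 + 1/3 + 0/2 + 0/2 + 1/2 + 2/3 + 0/2 + 0/2 + 2/3 + 1/2 + 0/2 = 37/4; mean = 37/4 ÷ 21 = 37/84 = 0.440476… → 0.440.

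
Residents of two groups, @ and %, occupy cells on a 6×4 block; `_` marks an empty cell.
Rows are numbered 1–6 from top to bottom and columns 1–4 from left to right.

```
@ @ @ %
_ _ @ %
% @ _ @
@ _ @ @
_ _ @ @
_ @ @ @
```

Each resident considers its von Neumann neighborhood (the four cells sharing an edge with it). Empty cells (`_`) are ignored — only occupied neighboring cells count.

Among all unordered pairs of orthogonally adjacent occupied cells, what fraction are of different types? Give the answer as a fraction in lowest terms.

5/18

Scan each occupied cell's neighbors to the right and below so each pair is counted once.
From row 1: 1 unlike of 5 pairs (running 1/5).
From row 2: 2 unlike of 2 pairs (running 3/7).
From row 3: 2 unlike of 3 pairs (running 5/10).
From row 4: 0 unlike of 3 pairs (running 5/13).
From row 5: 0 unlike of 3 pairs (running 5/16).
From row 6: 0 unlike of 2 pairs (running 5/18).
Total adjacent occupied pairs: 18; unlike-type pairs: 5.
5/18 is already in lowest terms.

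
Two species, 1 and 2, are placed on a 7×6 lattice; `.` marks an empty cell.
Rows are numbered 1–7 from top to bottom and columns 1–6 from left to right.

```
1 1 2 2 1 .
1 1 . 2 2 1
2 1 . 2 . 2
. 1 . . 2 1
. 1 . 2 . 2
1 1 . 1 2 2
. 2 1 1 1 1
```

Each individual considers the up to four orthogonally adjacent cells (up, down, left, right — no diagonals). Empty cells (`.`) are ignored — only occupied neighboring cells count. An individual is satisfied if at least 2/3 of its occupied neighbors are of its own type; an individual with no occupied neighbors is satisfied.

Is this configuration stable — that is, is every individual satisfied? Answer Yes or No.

No

Row 1: (1,1)1 2/2 ok · (1,2)1 2/3 ok · (1,3)2 1/2 unhappy · (1,4)2 2/3 ok · (1,5)1 0/2 unhappy
Row 2: (2,1)1 2/3 ok · (2,2)1 3/3 ok · (2,4)2 3/3 ok · (2,5)2 1/3 unhappy · (2,6)1 0/2 unhappy
Row 3: (3,1)2 0/2 unhappy · (3,2)1 2/3 ok · (3,4)2 1/1 ok · (3,6)2 0/2 unhappy
Row 4: (4,2)1 2/2 ok · (4,5)2 0/1 unhappy · (4,6)1 0/3 unhappy
Row 5: (5,2)1 2/2 ok · (5,4)2 0/1 unhappy · (5,6)2 1/2 unhappy
Row 6: (6,1)1 1/1 ok · (6,2)1 2/3 ok · (6,4)1 1/3 unhappy · (6,5)2 1/3 unhappy · (6,6)2 2/3 ok
Row 7: (7,2)2 0/2 unhappy · (7,3)1 1/2 unhappy · (7,4)1 3/3 ok · (7,5)1 2/3 ok · (7,6)1 1/2 unhappy
For instance (1,3) has only 1/2 same-type neighbors, below 2/3.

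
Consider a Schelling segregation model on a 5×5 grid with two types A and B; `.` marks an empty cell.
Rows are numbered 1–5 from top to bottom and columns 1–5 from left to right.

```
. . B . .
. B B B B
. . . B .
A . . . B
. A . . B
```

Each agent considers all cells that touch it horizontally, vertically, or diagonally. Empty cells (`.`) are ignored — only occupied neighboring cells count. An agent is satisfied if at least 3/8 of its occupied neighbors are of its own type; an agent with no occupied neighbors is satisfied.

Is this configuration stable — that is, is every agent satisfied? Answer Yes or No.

(1,3)B 3/3 ✓
(2,2)B 2/2 ✓
(2,3)B 4/4 ✓
(2,4)B 4/4 ✓
(2,5)B 2/2 ✓
(3,4)B 4/4 ✓
(4,1)A 1/1 ✓
(4,5)B 2/2 ✓
(5,2)A 1/1 ✓
(5,5)B 1/1 ✓
All meet the threshold, so the configuration is stable.

Yes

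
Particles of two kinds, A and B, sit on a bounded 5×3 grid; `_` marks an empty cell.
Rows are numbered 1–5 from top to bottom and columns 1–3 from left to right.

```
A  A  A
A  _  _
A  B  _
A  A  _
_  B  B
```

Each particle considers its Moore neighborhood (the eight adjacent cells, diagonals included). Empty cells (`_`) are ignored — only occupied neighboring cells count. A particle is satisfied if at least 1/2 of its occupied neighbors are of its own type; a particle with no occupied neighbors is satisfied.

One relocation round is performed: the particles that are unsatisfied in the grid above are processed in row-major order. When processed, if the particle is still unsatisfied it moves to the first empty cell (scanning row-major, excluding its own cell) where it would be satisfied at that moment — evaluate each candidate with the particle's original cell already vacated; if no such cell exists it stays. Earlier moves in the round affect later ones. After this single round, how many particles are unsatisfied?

0

Initially unsatisfied (in order): (3,2), (4,2), (5,2).
  (3,2) → (4,3).
  (4,2) → (2,2).
  (5,2): now satisfied by earlier moves; stays.
Resulting grid:
A A A
A A _
A _ _
A _ B
_ B B
All satisfied now.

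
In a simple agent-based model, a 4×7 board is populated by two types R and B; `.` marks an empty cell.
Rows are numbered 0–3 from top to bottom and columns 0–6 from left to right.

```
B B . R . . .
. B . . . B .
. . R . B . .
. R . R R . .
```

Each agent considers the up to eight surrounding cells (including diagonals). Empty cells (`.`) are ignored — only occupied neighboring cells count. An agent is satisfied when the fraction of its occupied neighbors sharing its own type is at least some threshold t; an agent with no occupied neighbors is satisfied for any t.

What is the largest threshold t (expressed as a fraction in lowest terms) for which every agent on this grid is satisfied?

(0,0)B 2/2
(0,1)B 2/2
(0,3)R — no occupied neighbors
(1,1)B 2/3
(1,5)B 1/1
(2,2)R 2/3
(2,4)B 1/3
(3,1)R 1/1
(3,3)R 2/3
(3,4)R 1/2
The smallest same-type fraction is 1/3 at (2,4), which reduces to 1/3. Any threshold above that leaves this agent unsatisfied.

1/3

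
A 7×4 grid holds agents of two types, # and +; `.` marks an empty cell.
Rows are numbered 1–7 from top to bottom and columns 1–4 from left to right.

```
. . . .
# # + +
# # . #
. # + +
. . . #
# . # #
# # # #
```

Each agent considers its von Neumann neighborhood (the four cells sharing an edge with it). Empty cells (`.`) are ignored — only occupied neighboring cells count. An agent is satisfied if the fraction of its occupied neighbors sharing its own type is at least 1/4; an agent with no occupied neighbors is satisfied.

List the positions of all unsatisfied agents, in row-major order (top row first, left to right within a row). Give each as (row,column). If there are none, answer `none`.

Row 2: (2,1)# 2/2 ok · (2,2)# 2/3 ok · (2,3)+ 1/2 ok · (2,4)+ 1/2 ok
Row 3: (3,1)# 2/2 ok · (3,2)# 3/3 ok · (3,4)# 0/2 unhappy
Row 4: (4,2)# 1/2 ok · (4,3)+ 1/2 ok · (4,4)+ 1/3 ok
Row 5: (5,4)# 1/2 ok
Row 6: (6,1)# 1/1 ok · (6,3)# 2/2 ok · (6,4)# 3/3 ok
Row 7: (7,1)# 2/2 ok · (7,2)# 2/2 ok · (7,3)# 3/3 ok · (7,4)# 2/2 ok

(3,4)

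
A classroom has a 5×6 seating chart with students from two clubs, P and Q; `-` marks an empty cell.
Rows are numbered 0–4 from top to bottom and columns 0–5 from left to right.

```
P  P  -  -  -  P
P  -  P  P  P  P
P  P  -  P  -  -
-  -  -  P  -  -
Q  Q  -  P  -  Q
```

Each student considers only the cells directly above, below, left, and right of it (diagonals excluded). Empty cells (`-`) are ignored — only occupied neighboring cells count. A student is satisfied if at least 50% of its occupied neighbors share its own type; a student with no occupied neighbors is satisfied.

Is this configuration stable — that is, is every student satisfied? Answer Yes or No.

Row 0: (0,0)P 2/2 satisfied · (0,1)P 1/1 satisfied · (0,5)P 1/1 satisfied
Row 1: (1,0)P 2/2 satisfied · (1,2)P 1/1 satisfied · (1,3)P 3/3 satisfied · (1,4)P 2/2 satisfied · (1,5)P 2/2 satisfied
Row 2: (2,0)P 2/2 satisfied · (2,1)P 1/1 satisfied · (2,3)P 2/2 satisfied
Row 3: (3,3)P 2/2 satisfied
Row 4: (4,0)Q 1/1 satisfied · (4,1)Q 1/1 satisfied · (4,3)P 1/1 satisfied · (4,5)Q 0/0 satisfied
All meet the threshold, so the configuration is stable.

Yes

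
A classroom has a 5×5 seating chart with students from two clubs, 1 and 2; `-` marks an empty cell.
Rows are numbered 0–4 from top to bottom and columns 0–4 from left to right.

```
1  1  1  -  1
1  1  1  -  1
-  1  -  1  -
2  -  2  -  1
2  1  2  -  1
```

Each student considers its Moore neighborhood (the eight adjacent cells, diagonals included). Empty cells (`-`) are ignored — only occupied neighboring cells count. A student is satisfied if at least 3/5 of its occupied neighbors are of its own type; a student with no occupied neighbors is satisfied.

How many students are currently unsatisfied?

5

Row 0: (0,0)1 3/3 ✓ · (0,1)1 5/5 ✓ · (0,2)1 3/3 ✓ · (0,4)1 1/1 ✓
Row 1: (1,0)1 4/4 ✓ · (1,1)1 6/6 ✓ · (1,2)1 5/5 ✓ · (1,4)1 2/2 ✓
Row 2: (2,1)1 3/5 ✓ · (2,3)1 3/4 ✓
Row 3: (3,0)2 1/3 ✗ · (3,2)2 1/4 ✗ · (3,4)1 2/2 ✓
Row 4: (4,0)2 1/2 ✗ · (4,1)1 0/4 ✗ · (4,2)2 1/2 ✗ · (4,4)1 1/1 ✓
Unsatisfied: (3,0), (3,2), (4,0), (4,1), (4,2) — 5 in total.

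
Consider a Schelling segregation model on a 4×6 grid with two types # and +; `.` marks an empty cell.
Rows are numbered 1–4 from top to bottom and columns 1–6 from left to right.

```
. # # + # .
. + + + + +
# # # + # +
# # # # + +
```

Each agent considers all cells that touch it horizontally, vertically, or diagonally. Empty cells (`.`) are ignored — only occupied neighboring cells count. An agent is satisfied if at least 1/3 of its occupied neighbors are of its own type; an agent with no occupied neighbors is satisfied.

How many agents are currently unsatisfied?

(1,2)# 1/3 ok
(1,3)# 1/5 unhappy
(1,4)+ 3/5 ok
(1,5)# 0/4 unhappy
(2,2)+ 1/6 unhappy
(2,3)+ 4/8 ok
(2,4)+ 4/8 ok
(2,5)+ 5/7 ok
(2,6)+ 2/4 ok
(3,1)# 3/4 ok
(3,2)# 5/7 ok
(3,3)# 4/8 ok
(3,4)+ 4/8 ok
(3,5)# 1/8 unhappy
(3,6)+ 4/5 ok
(4,1)# 3/3 ok
(4,2)# 5/5 ok
(4,3)# 4/5 ok
(4,4)# 3/5 ok
(4,5)+ 3/5 ok
(4,6)+ 2/3 ok
Unsatisfied: (1,3), (1,5), (2,2), (3,5) — 4 in total.

4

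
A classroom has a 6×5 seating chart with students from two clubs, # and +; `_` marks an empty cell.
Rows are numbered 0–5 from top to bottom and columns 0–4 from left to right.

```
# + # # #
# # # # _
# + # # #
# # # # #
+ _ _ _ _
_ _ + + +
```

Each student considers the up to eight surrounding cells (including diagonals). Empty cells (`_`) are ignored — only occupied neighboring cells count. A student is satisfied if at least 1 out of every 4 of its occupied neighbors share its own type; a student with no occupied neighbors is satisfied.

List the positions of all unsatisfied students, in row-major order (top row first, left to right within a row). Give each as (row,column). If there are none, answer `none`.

Row 0: (0,0)# 2/3 ✓ · (0,1)+ 0/5 ✗ · (0,2)# 4/5 ✓ · (0,3)# 4/4 ✓ · (0,4)# 2/2 ✓
Row 1: (1,0)# 3/5 ✓ · (1,1)# 6/8 ✓ · (1,2)# 6/8 ✓ · (1,3)# 7/7 ✓
Row 2: (2,0)# 4/5 ✓ · (2,1)+ 0/8 ✗ · (2,2)# 7/8 ✓ · (2,3)# 7/7 ✓ · (2,4)# 4/4 ✓
Row 3: (3,0)# 2/4 ✓ · (3,1)# 4/6 ✓ · (3,2)# 4/5 ✓ · (3,3)# 5/5 ✓ · (3,4)# 3/3 ✓
Row 4: (4,0)+ 0/2 ✗
Row 5: (5,2)+ 1/1 ✓ · (5,3)+ 2/2 ✓ · (5,4)+ 1/1 ✓

(0,1), (2,1), (4,0)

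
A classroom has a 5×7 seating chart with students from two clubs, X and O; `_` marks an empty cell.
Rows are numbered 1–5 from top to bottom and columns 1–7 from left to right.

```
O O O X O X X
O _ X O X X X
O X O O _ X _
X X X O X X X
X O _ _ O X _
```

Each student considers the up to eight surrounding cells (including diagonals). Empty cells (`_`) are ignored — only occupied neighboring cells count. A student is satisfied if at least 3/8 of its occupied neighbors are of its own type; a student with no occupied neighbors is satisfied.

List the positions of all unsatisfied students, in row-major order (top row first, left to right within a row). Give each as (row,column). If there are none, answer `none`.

(1,5), (2,3), (3,1), (4,3), (5,2), (5,5)

(1,1)O 2/2 satisfied
(1,2)O 3/4 satisfied
(1,3)O 2/4 satisfied
(1,4)X 2/5 satisfied
(1,5)O 1/5 not
(1,6)X 4/5 satisfied
(1,7)X 3/3 satisfied
(2,1)O 3/4 satisfied
(2,3)X 2/7 not
(2,4)O 4/7 satisfied
(2,5)X 4/7 satisfied
(2,6)X 5/6 satisfied
(2,7)X 4/4 satisfied
(3,1)O 1/4 not
(3,2)X 4/7 satisfied
(3,3)O 3/7 satisfied
(3,4)O 3/7 satisfied
(3,6)X 6/6 satisfied
(4,1)X 3/5 satisfied
(4,2)X 4/7 satisfied
(4,3)X 2/6 not
(4,4)O 3/5 satisfied
(4,5)X 3/6 satisfied
(4,6)X 4/5 satisfied
(4,7)X 3/3 satisfied
(5,1)X 2/3 satisfied
(5,2)O 0/4 not
(5,5)O 1/4 not
(5,6)X 3/4 satisfied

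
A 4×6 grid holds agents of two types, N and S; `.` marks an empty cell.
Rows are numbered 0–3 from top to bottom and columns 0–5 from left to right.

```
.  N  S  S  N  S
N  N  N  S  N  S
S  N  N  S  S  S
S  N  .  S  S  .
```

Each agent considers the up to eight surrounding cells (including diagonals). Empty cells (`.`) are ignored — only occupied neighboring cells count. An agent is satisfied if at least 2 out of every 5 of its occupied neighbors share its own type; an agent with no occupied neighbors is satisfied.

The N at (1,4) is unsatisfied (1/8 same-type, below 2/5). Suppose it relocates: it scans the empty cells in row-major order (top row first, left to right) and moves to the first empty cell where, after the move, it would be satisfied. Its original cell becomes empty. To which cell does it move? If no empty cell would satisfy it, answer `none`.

Vacating (1,4). Empty cells in order:
  (0,0): 3/3 same-type → satisfied — stop here.

(0,0)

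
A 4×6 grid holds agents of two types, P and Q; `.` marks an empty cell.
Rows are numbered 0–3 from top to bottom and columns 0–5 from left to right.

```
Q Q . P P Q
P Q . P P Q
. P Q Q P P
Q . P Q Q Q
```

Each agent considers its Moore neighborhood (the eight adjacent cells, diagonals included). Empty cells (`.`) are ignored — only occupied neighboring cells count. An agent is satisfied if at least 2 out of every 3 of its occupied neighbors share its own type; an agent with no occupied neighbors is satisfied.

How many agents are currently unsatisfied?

16

(0,0)Q 2/3 ok
(0,1)Q 2/3 ok
(0,3)P 3/3 ok
(0,4)P 3/5 unhappy
(0,5)Q 1/3 unhappy
(1,0)P 1/4 unhappy
(1,1)Q 3/5 unhappy
(1,3)P 4/6 ok
(1,4)P 5/8 unhappy
(1,5)Q 1/5 unhappy
(2,1)P 2/5 unhappy
(2,2)Q 3/6 unhappy
(2,3)Q 3/7 unhappy
(2,4)P 3/8 unhappy
(2,5)P 2/5 unhappy
(3,0)Q 0/1 unhappy
(3,2)P 1/4 unhappy
(3,3)Q 3/5 unhappy
(3,4)Q 3/5 unhappy
(3,5)Q 1/3 unhappy
Unsatisfied: (0,4), (0,5), (1,0), (1,1), (1,4), (1,5), (2,1), (2,2), (2,3), (2,4), (2,5), (3,0), (3,2), (3,3), (3,4), (3,5) — 16 in total.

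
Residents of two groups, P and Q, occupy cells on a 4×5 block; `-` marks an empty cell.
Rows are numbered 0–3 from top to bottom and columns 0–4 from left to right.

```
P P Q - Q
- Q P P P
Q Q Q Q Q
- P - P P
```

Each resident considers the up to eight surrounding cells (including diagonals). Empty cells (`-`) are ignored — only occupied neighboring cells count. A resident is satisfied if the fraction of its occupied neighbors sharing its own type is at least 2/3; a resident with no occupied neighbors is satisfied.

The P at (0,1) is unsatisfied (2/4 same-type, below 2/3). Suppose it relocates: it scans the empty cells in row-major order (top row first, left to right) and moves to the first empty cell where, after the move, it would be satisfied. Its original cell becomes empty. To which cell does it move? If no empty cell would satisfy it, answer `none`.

Vacating (0,1). Empty cells in order:
  (0,3): 3/5 same-type → still unsatisfied.
  (1,0): 1/4 same-type → still unsatisfied.
  (3,0): 1/3 same-type → still unsatisfied.
  (3,2): 2/5 same-type → still unsatisfied.

none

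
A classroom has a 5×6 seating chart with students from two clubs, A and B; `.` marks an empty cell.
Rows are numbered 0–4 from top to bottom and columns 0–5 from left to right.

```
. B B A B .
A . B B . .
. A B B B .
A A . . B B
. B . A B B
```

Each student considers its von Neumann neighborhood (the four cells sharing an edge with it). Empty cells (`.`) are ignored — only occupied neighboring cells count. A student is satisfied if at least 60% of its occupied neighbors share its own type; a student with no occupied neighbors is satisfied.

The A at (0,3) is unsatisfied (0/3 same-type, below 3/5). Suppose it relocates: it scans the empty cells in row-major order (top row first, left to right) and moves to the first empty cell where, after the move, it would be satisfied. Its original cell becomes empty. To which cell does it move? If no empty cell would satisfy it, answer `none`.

Vacating (0,3). Empty cells in order:
  (0,0): 1/2 same-type → still unsatisfied.
  (0,5): 0/1 same-type → still unsatisfied.
  (1,1): 2/4 same-type → still unsatisfied.
  (1,4): 0/3 same-type → still unsatisfied.
  (1,5): 0/0 same-type → satisfied — stop here.

(1,5)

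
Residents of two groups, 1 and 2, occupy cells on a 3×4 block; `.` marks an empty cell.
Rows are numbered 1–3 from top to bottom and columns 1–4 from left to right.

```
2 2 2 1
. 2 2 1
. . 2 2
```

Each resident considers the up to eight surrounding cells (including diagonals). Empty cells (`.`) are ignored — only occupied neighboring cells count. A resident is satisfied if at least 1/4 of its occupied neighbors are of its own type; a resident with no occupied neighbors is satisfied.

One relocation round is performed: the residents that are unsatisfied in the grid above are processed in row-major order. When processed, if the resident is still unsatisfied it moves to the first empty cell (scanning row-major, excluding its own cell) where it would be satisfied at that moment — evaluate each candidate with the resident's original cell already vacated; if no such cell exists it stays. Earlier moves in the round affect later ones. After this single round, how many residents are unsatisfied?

1

Initially unsatisfied (in order): (2,4).
  (2,4): no empty cell satisfies it; stays.
Resulting grid:
2 2 2 1
. 2 2 1
. . 2 2
Unsatisfied now: (2,4).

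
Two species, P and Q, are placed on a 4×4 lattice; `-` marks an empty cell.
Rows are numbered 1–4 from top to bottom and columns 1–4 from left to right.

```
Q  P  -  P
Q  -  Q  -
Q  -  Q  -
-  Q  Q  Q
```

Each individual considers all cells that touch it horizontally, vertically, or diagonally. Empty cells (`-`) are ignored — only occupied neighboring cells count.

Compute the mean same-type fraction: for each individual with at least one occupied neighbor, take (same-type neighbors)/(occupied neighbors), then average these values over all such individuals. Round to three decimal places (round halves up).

0.650

(1,1)Q 1/2
(1,2)P 0/3
(1,4)P 0/1
(2,1)Q 2/3
(2,3)Q 1/3
(3,1)Q 2/2
(3,3)Q 4/4
(4,2)Q 3/3
(4,3)Q 3/3
(4,4)Q 2/2
Sum over 10 individuals: 1/2 + 0/3 + 0/1 + 2/3 + 1/3 + 2/2 + 4/4 + 3/3 + 3/3 + 2/2 = 13/2; mean = 13/2 ÷ 10 = 13/20 = 0.65 → 0.650.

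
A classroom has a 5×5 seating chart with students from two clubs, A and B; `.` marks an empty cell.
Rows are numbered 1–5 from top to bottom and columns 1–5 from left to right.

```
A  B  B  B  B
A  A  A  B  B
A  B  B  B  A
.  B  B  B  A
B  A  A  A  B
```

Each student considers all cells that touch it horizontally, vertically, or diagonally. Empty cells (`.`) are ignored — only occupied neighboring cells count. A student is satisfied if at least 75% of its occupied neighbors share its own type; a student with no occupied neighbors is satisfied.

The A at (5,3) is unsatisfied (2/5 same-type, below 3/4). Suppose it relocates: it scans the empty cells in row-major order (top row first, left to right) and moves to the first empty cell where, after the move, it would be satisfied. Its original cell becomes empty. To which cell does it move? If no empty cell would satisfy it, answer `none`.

Vacating (5,3). Empty cells in order:
  (4,1): 2/5 same-type → still unsatisfied.

none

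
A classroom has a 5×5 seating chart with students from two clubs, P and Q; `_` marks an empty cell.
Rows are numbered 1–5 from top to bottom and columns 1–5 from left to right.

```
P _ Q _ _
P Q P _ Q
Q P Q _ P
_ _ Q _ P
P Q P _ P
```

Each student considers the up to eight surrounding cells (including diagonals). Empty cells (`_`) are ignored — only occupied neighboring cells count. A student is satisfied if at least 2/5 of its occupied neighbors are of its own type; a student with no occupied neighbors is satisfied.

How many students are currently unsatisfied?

Row 1: (1,1)P 1/2 satisfied · (1,3)Q 1/2 satisfied
Row 2: (2,1)P 2/4 satisfied · (2,2)Q 3/7 satisfied · (2,3)P 1/4 not · (2,5)Q 0/1 not
Row 3: (3,1)Q 1/3 not · (3,2)P 2/6 not · (3,3)Q 2/4 satisfied · (3,5)P 1/2 satisfied
Row 4: (4,3)Q 2/4 satisfied · (4,5)P 2/2 satisfied
Row 5: (5,1)P 0/1 not · (5,2)Q 1/3 not · (5,3)P 0/2 not · (5,5)P 1/1 satisfied
Unsatisfied: (2,3), (2,5), (3,1), (3,2), (5,1), (5,2), (5,3) — 7 in total.

7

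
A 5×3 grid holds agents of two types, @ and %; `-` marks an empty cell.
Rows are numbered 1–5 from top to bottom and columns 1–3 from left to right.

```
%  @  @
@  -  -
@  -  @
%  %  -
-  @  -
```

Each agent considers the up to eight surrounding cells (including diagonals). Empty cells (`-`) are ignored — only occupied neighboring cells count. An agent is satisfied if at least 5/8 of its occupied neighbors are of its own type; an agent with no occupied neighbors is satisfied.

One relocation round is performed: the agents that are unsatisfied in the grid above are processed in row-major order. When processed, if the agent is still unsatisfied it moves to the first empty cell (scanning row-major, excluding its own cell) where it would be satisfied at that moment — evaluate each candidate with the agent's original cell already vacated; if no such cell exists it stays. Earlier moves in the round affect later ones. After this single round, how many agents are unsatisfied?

Initially unsatisfied (in order): (1,1), (3,1), (3,3), (4,1), (4,2), (5,2).
  (1,1) → (5,1).
  (3,1) → (1,1).
  (3,3) → (2,2).
  (4,1): now satisfied by earlier moves; stays.
  (4,2): now satisfied by earlier moves; stays.
  (5,2) → (2,3).
Resulting grid:
@ @ @
@ @ @
- - -
% % -
% - -
All satisfied now.

0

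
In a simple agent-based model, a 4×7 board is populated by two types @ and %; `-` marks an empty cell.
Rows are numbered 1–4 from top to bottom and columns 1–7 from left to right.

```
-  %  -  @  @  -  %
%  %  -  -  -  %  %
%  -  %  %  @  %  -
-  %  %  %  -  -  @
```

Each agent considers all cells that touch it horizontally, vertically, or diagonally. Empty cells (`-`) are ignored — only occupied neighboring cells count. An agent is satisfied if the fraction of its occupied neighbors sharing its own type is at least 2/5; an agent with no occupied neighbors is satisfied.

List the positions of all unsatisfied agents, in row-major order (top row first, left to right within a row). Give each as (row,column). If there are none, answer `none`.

(3,5), (4,7)

Row 1: (1,2)% 2/2 satisfied · (1,4)@ 1/1 satisfied · (1,5)@ 1/2 satisfied · (1,7)% 2/2 satisfied
Row 2: (2,1)% 3/3 satisfied · (2,2)% 4/4 satisfied · (2,6)% 3/5 satisfied · (2,7)% 3/3 satisfied
Row 3: (3,1)% 3/3 satisfied · (3,3)% 5/5 satisfied · (3,4)% 3/4 satisfied · (3,5)@ 0/4 not · (3,6)% 2/4 satisfied
Row 4: (4,2)% 3/3 satisfied · (4,3)% 4/4 satisfied · (4,4)% 3/4 satisfied · (4,7)@ 0/1 not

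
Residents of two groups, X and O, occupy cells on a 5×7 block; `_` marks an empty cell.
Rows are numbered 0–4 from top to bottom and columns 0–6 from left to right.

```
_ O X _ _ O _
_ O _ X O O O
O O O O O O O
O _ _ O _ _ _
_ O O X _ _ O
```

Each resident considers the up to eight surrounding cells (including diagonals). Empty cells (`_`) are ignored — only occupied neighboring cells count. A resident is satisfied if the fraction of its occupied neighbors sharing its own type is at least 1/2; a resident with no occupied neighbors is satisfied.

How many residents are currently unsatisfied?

Row 0: (0,1)O 1/2 satisfied · (0,2)X 1/3 not · (0,5)O 3/3 satisfied
Row 1: (1,1)O 4/5 satisfied · (1,3)X 1/5 not · (1,4)O 5/6 satisfied · (1,5)O 6/6 satisfied · (1,6)O 4/4 satisfied
Row 2: (2,0)O 3/3 satisfied · (2,1)O 4/4 satisfied · (2,2)O 4/5 satisfied · (2,3)O 4/5 satisfied · (2,4)O 5/6 satisfied · (2,5)O 5/5 satisfied · (2,6)O 3/3 satisfied
Row 3: (3,0)O 3/3 satisfied · (3,3)O 4/5 satisfied
Row 4: (4,1)O 2/2 satisfied · (4,2)O 2/3 satisfied · (4,3)X 0/2 not · (4,6)O 0/0 satisfied
Unsatisfied: (0,2), (1,3), (4,3) — 3 in total.

3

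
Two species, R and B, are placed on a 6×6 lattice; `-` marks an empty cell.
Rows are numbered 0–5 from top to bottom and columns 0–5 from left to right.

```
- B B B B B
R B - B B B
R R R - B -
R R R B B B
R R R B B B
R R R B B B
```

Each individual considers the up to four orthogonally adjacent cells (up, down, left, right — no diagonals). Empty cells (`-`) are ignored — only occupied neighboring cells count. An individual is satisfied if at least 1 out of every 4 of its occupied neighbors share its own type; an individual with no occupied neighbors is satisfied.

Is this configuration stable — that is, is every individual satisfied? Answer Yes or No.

Yes

(0,1)B 2/2 ok
(0,2)B 2/2 ok
(0,3)B 3/3 ok
(0,4)B 3/3 ok
(0,5)B 2/2 ok
(1,0)R 1/2 ok
(1,1)B 1/3 ok
(1,3)B 2/2 ok
(1,4)B 4/4 ok
(1,5)B 2/2 ok
(2,0)R 3/3 ok
(2,1)R 3/4 ok
(2,2)R 2/2 ok
(2,4)B 2/2 ok
(3,0)R 3/3 ok
(3,1)R 4/4 ok
(3,2)R 3/4 ok
(3,3)B 2/3 ok
(3,4)B 4/4 ok
(3,5)B 2/2 ok
(4,0)R 3/3 ok
(4,1)R 4/4 ok
(4,2)R 3/4 ok
(4,3)B 3/4 ok
(4,4)B 4/4 ok
(4,5)B 3/3 ok
(5,0)R 2/2 ok
(5,1)R 3/3 ok
(5,2)R 2/3 ok
(5,3)B 2/3 ok
(5,4)B 3/3 ok
(5,5)B 2/2 ok
All meet the threshold, so the configuration is stable.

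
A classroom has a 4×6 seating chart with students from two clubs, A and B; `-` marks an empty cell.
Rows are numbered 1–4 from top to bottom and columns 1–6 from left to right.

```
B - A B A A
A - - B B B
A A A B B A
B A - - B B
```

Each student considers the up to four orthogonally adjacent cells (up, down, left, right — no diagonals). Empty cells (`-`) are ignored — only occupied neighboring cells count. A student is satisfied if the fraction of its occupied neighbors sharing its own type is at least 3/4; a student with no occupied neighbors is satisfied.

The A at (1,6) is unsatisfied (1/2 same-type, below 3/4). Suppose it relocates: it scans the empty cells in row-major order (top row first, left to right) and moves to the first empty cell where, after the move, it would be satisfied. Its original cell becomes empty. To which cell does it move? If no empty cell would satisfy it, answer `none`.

Vacating (1,6). Empty cells in order:
  (1,2): 1/2 same-type → still unsatisfied.
  (2,2): 2/2 same-type → satisfied — stop here.

(2,2)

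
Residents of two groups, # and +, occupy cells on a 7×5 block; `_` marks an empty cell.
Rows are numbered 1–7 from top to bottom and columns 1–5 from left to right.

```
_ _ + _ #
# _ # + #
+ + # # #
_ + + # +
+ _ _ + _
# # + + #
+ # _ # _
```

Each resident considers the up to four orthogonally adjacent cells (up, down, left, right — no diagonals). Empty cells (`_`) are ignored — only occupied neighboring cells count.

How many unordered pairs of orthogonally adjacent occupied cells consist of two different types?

17

Scan each occupied cell's neighbors to the right and below so each pair is counted once.
Row 1: +(1,3)–#(2,3)≠ #(1,5)–#(2,5)=  → 1/2 unlike.
Row 2: #(2,1)–+(3,1)≠ #(2,3)–+(2,4)≠ #(2,3)–#(3,3)= +(2,4)–#(2,5)≠ +(2,4)–#(3,4)≠ #(2,5)–#(3,5)=  → 4/6 unlike.
Row 3: +(3,1)–+(3,2)= +(3,2)–#(3,3)≠ +(3,2)–+(4,2)= #(3,3)–#(3,4)= #(3,3)–+(4,3)≠ #(3,4)–#(3,5)= #(3,4)–#(4,4)= #(3,5)–+(4,5)≠  → 3/8 unlike.
Row 4: +(4,2)–+(4,3)= +(4,3)–#(4,4)≠ #(4,4)–+(4,5)≠ #(4,4)–+(5,4)≠  → 3/4 unlike.
Row 5: +(5,1)–#(6,1)≠ +(5,4)–+(6,4)=  → 1/2 unlike.
Row 6: #(6,1)–#(6,2)= #(6,1)–+(7,1)≠ #(6,2)–+(6,3)≠ #(6,2)–#(7,2)= +(6,3)–+(6,4)= +(6,4)–#(6,5)≠ +(6,4)–#(7,4)≠  → 4/7 unlike.
Row 7: +(7,1)–#(7,2)≠  → 1/1 unlike.
Total adjacent occupied pairs: 30; unlike-type pairs: 17.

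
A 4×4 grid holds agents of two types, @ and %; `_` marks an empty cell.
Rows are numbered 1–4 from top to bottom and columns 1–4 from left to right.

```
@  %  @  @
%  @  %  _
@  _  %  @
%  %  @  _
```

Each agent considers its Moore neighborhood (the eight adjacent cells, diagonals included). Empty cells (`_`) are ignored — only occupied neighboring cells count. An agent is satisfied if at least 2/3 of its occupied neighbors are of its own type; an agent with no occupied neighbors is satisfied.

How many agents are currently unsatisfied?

(1,1)@ 1/3 ✗
(1,2)% 2/5 ✗
(1,3)@ 2/4 ✗
(1,4)@ 1/2 ✗
(2,1)% 1/4 ✗
(2,2)@ 3/7 ✗
(2,3)% 2/6 ✗
(3,1)@ 1/4 ✗
(3,3)% 2/5 ✗
(3,4)@ 1/3 ✗
(4,1)% 1/2 ✗
(4,2)% 2/4 ✗
(4,3)@ 1/3 ✗
Unsatisfied: (1,1), (1,2), (1,3), (1,4), (2,1), (2,2), (2,3), (3,1), (3,3), (3,4), (4,1), (4,2), (4,3) — 13 in total.

13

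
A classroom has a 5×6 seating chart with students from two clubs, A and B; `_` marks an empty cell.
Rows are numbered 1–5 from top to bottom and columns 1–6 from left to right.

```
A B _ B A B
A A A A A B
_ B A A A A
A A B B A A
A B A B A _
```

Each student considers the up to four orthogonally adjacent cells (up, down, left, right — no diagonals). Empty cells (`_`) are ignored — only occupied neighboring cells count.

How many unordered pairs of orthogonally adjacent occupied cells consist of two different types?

20

Scan each occupied cell's neighbors to the right and below so each pair is counted once.
Row 1: A(1,1)–B(1,2)≠ A(1,1)–A(2,1)= B(1,2)–A(2,2)≠ B(1,4)–A(1,5)≠ B(1,4)–A(2,4)≠ A(1,5)–B(1,6)≠ A(1,5)–A(2,5)= B(1,6)–B(2,6)=  → 5/8 unlike.
Row 2: A(2,1)–A(2,2)= A(2,2)–A(2,3)= A(2,2)–B(3,2)≠ A(2,3)–A(2,4)= A(2,3)–A(3,3)= A(2,4)–A(2,5)= A(2,4)–A(3,4)= A(2,5)–B(2,6)≠ A(2,5)–A(3,5)= B(2,6)–A(3,6)≠  → 3/10 unlike.
Row 3: B(3,2)–A(3,3)≠ B(3,2)–A(4,2)≠ A(3,3)–A(3,4)= A(3,3)–B(4,3)≠ A(3,4)–A(3,5)= A(3,4)–B(4,4)≠ A(3,5)–A(3,6)= A(3,5)–A(4,5)= A(3,6)–A(4,6)=  → 4/9 unlike.
Row 4: A(4,1)–A(4,2)= A(4,1)–A(5,1)= A(4,2)–B(4,3)≠ A(4,2)–B(5,2)≠ B(4,3)–B(4,4)= B(4,3)–A(5,3)≠ B(4,4)–A(4,5)≠ B(4,4)–B(5,4)= A(4,5)–A(4,6)= A(4,5)–A(5,5)=  → 4/10 unlike.
Row 5: A(5,1)–B(5,2)≠ B(5,2)–A(5,3)≠ A(5,3)–B(5,4)≠ B(5,4)–A(5,5)≠  → 4/4 unlike.
Total adjacent occupied pairs: 41; unlike-type pairs: 20.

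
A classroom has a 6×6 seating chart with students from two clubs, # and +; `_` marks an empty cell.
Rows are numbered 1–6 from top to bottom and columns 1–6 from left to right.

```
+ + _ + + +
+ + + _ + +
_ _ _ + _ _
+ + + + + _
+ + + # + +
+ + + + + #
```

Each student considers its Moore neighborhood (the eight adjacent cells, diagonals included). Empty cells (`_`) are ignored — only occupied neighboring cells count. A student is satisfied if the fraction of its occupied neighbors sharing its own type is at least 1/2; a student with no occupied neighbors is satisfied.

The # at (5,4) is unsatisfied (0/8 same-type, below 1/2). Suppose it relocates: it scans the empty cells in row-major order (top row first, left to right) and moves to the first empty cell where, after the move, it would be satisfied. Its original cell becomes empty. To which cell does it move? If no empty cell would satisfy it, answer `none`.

none

Vacating (5,4). Empty cells in order:
  (1,3): 0/4 same-type → still unsatisfied.
  (2,4): 0/5 same-type → still unsatisfied.
  (3,1): 0/4 same-type → still unsatisfied.
  (3,2): 0/6 same-type → still unsatisfied.
  (3,3): 0/6 same-type → still unsatisfied.
  (3,5): 0/5 same-type → still unsatisfied.
  (3,6): 0/3 same-type → still unsatisfied.
  (4,6): 0/3 same-type → still unsatisfied.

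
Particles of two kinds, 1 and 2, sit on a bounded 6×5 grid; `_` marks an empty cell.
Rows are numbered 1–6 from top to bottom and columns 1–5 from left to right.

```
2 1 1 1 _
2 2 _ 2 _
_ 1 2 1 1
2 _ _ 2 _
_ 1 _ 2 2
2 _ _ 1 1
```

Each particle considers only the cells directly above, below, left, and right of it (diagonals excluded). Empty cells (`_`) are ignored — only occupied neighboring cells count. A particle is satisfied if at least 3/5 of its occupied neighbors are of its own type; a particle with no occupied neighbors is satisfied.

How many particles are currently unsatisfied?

12

Row 1: (1,1)2 1/2 ✗ · (1,2)1 1/3 ✗ · (1,3)1 2/2 ✓ · (1,4)1 1/2 ✗
Row 2: (2,1)2 2/2 ✓ · (2,2)2 1/3 ✗ · (2,4)2 0/2 ✗
Row 3: (3,2)1 0/2 ✗ · (3,3)2 0/2 ✗ · (3,4)1 1/4 ✗ · (3,5)1 1/1 ✓
Row 4: (4,1)2 0/0 ✓ · (4,4)2 1/2 ✗
Row 5: (5,2)1 0/0 ✓ · (5,4)2 2/3 ✓ · (5,5)2 1/2 ✗
Row 6: (6,1)2 0/0 ✓ · (6,4)1 1/2 ✗ · (6,5)1 1/2 ✗
Unsatisfied: (1,1), (1,2), (1,4), (2,2), (2,4), (3,2), (3,3), (3,4), (4,4), (5,5), (6,4), (6,5) — 12 in total.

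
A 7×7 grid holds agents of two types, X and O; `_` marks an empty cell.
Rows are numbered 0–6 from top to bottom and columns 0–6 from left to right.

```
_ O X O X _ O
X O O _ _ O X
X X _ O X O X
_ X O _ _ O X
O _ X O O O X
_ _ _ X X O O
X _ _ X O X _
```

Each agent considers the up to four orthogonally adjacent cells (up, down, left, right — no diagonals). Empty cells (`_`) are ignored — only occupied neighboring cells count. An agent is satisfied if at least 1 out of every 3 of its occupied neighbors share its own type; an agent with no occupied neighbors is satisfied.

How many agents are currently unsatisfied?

Row 0: (0,1)O 1/2 ok · (0,2)X 0/3 unhappy · (0,3)O 0/2 unhappy · (0,4)X 0/1 unhappy · (0,6)O 0/1 unhappy
Row 1: (1,0)X 1/2 ok · (1,1)O 2/4 ok · (1,2)O 1/2 ok · (1,5)O 1/2 ok · (1,6)X 1/3 ok
Row 2: (2,0)X 2/2 ok · (2,1)X 2/3 ok · (2,3)O 0/1 unhappy · (2,4)X 0/2 unhappy · (2,5)O 2/4 ok · (2,6)X 2/3 ok
Row 3: (3,1)X 1/2 ok · (3,2)O 0/2 unhappy · (3,5)O 2/3 ok · (3,6)X 2/3 ok
Row 4: (4,0)O 0/0 ok · (4,2)X 0/2 unhappy · (4,3)O 1/3 ok · (4,4)O 2/3 ok · (4,5)O 3/4 ok · (4,6)X 1/3 ok
Row 5: (5,3)X 2/3 ok · (5,4)X 1/4 unhappy · (5,5)O 2/4 ok · (5,6)O 1/2 ok
Row 6: (6,0)X 0/0 ok · (6,3)X 1/2 ok · (6,4)O 0/3 unhappy · (6,5)X 0/2 unhappy
Unsatisfied: (0,2), (0,3), (0,4), (0,6), (2,3), (2,4), (3,2), (4,2), (5,4), (6,4), (6,5) — 11 in total.

11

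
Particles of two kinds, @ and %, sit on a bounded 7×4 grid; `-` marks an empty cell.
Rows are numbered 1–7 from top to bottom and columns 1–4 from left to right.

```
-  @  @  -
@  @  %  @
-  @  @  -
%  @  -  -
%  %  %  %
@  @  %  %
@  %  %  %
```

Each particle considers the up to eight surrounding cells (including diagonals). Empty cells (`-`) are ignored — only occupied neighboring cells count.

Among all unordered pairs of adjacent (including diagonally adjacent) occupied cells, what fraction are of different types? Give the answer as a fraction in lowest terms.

21/55

Scan each occupied cell's neighbors to the right and below (and the two forward diagonals) so each pair is counted once.
From row 1: 2 unlike of 7 pairs (running 2/7).
From row 2: 4 unlike of 9 pairs (running 6/16).
From row 3: 1 unlike of 4 pairs (running 7/20).
From row 4: 4 unlike of 6 pairs (running 11/26).
From row 5: 5 unlike of 13 pairs (running 16/39).
From row 6: 4 unlike of 13 pairs (running 20/52).
From row 7: 1 unlike of 3 pairs (running 21/55).
Total adjacent occupied pairs: 55; unlike-type pairs: 21.
21/55 is already in lowest terms.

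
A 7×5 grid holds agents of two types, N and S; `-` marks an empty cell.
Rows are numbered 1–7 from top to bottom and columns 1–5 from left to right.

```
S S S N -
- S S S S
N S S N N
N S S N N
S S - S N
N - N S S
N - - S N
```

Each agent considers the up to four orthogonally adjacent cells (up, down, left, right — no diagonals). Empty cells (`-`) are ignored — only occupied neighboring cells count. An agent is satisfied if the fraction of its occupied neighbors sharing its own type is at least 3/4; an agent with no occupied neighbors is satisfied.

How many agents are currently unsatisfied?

18

Row 1: (1,1)S 1/1 ✓ · (1,2)S 3/3 ✓ · (1,3)S 2/3 ✗ · (1,4)N 0/2 ✗
Row 2: (2,2)S 3/3 ✓ · (2,3)S 4/4 ✓ · (2,4)S 2/4 ✗ · (2,5)S 1/2 ✗
Row 3: (3,1)N 1/2 ✗ · (3,2)S 3/4 ✓ · (3,3)S 3/4 ✓ · (3,4)N 2/4 ✗ · (3,5)N 2/3 ✗
Row 4: (4,1)N 1/3 ✗ · (4,2)S 3/4 ✓ · (4,3)S 2/3 ✗ · (4,4)N 2/4 ✗ · (4,5)N 3/3 ✓
Row 5: (5,1)S 1/3 ✗ · (5,2)S 2/2 ✓ · (5,4)S 1/3 ✗ · (5,5)N 1/3 ✗
Row 6: (6,1)N 1/2 ✗ · (6,3)N 0/1 ✗ · (6,4)S 3/4 ✓ · (6,5)S 1/3 ✗
Row 7: (7,1)N 1/1 ✓ · (7,4)S 1/2 ✗ · (7,5)N 0/2 ✗
Unsatisfied: (1,3), (1,4), (2,4), (2,5), (3,1), (3,4), (3,5), (4,1), (4,3), (4,4), (5,1), (5,4), (5,5), (6,1), (6,3), (6,5), (7,4), (7,5) — 18 in total.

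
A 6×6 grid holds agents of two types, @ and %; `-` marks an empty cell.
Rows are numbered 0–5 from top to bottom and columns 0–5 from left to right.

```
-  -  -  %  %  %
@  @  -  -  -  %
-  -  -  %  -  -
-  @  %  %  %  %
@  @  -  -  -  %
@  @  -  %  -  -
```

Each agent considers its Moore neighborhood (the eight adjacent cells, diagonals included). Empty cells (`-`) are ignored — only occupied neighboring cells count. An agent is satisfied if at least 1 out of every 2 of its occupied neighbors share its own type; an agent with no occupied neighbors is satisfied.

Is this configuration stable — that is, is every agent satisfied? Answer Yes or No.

Yes

(0,3)% 1/1 ok
(0,4)% 3/3 ok
(0,5)% 2/2 ok
(1,0)@ 1/1 ok
(1,1)@ 1/1 ok
(1,5)% 2/2 ok
(2,3)% 3/3 ok
(3,1)@ 2/3 ok
(3,2)% 2/4 ok
(3,3)% 3/3 ok
(3,4)% 4/4 ok
(3,5)% 2/2 ok
(4,0)@ 4/4 ok
(4,1)@ 4/5 ok
(4,5)% 2/2 ok
(5,0)@ 3/3 ok
(5,1)@ 3/3 ok
(5,3)% 0/0 ok
All meet the threshold, so the configuration is stable.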